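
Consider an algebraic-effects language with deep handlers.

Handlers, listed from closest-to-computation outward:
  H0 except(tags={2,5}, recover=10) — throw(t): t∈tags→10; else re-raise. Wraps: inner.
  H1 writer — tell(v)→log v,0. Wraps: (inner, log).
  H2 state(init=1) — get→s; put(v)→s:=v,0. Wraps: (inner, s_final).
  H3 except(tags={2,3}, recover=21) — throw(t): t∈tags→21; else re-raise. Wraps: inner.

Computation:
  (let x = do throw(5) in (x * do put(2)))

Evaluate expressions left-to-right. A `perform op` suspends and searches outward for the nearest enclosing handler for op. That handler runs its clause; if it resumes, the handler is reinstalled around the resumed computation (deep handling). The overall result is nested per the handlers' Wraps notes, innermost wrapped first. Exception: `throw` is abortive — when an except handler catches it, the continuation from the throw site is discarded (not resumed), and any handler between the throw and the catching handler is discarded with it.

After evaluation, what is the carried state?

Step-by-step:
throw(5) @ H0 caught ⇒ 10
H1 returns (10, ())
H2 returns ((10, ()), 1)
H3 returns ((10, ()), 1)
= ((10, ()), 1)

Answer: 1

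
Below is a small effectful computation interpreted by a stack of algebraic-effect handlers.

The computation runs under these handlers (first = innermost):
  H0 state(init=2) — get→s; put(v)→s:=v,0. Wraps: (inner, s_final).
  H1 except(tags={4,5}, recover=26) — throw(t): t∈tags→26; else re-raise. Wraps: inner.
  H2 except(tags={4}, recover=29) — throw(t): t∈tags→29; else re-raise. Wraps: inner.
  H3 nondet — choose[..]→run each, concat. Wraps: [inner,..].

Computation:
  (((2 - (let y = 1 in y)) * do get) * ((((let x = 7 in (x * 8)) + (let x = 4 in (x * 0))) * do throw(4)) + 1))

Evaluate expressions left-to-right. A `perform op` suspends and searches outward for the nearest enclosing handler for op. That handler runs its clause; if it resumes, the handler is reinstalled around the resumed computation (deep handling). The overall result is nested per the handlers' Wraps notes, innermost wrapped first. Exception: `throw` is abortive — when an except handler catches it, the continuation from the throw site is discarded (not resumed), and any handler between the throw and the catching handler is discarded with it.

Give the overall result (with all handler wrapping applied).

Answer: [26]

Evaluation trace:
get @ H0 ⇒ 2
throw(4) @ H1 caught ⇒ 26
H2 returns 26
H3 returns [26]
= [26]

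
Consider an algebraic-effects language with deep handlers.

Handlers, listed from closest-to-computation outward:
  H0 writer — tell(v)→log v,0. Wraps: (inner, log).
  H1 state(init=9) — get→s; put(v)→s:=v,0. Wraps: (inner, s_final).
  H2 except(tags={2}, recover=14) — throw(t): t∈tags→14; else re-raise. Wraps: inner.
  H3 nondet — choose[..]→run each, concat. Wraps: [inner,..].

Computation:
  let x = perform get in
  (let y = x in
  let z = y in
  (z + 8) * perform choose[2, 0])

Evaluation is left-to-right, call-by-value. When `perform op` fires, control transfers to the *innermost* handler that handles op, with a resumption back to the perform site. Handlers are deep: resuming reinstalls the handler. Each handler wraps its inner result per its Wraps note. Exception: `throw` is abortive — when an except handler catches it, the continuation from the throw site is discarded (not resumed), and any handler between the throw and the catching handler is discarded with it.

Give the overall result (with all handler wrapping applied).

Answer: [((34, ()), 9), ((0, ()), 9)]

Evaluation trace:
get @ H1 ⇒ 9
choose[2, 0] @ H3
  branch[0] choose=2:
    H0 returns (34, ())
    H1 returns ((34, ()), 9)
    H2 returns ((34, ()), 9)
    H3 returns [((34, ()), 9)]
  branch[1] choose=0:
    H0 returns (0, ())
    H1 returns ((0, ()), 9)
    H2 returns ((0, ()), 9)
    H3 returns [((0, ()), 9)]
= [((34, ()), 9), ((0, ()), 9)]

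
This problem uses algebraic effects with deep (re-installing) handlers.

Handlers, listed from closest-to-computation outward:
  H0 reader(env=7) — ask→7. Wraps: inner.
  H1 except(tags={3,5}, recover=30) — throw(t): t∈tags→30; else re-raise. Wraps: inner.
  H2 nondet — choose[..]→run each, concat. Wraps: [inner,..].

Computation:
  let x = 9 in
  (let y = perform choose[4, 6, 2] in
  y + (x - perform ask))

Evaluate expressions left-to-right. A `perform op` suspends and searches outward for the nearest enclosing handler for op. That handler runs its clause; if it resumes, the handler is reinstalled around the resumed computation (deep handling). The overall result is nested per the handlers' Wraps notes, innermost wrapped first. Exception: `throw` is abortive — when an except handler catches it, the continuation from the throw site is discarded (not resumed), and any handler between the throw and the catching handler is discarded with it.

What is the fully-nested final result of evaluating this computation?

Working:
choose[4, 6, 2] @ H2
  branch[0] choose=4:
    ask @ H0 ⇒ 7
    H0 returns 6
    H1 returns 6
    H2 returns [6]
  branch[1] choose=6:
    ask @ H0 ⇒ 7
    H0 returns 8
    H1 returns 8
    H2 returns [8]
  branch[2] choose=2:
    ask @ H0 ⇒ 7
    H0 returns 4
    H1 returns 4
    H2 returns [4]
= [6, 8, 4]

Answer: [6, 8, 4]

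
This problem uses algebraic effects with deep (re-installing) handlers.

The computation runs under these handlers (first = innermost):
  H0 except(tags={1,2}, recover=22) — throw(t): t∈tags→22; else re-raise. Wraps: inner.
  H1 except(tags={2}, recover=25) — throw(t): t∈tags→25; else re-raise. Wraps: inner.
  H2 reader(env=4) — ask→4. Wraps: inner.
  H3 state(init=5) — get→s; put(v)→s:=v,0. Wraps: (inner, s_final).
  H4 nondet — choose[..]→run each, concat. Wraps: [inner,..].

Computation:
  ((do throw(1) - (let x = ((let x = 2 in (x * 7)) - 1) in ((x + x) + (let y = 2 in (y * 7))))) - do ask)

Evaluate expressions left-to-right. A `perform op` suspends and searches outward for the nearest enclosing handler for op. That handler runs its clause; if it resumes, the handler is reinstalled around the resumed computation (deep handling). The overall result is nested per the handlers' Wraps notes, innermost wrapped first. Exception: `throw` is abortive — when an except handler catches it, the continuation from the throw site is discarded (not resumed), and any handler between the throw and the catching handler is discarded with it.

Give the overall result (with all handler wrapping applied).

Answer: [(22, 5)]

Step-by-step:
throw(1) @ H0 caught ⇒ 22
H1 returns 22
H2 returns 22
H3 returns (22, 5)
H4 returns [(22, 5)]
= [(22, 5)]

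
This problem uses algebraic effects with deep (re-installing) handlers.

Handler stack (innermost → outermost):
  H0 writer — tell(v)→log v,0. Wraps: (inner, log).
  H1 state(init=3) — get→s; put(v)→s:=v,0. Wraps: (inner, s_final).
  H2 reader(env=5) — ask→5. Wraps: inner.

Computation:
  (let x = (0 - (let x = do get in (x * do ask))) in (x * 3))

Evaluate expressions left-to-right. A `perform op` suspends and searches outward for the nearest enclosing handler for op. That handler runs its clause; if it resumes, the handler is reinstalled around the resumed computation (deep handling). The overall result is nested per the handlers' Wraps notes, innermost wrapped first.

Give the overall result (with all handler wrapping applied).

Answer: ((-45, ()), 3)

Evaluation trace:
get @ H1 ⇒ 3
ask @ H2 ⇒ 5
H0 returns (-45, ())
H1 returns ((-45, ()), 3)
H2 returns ((-45, ()), 3)
= ((-45, ()), 3)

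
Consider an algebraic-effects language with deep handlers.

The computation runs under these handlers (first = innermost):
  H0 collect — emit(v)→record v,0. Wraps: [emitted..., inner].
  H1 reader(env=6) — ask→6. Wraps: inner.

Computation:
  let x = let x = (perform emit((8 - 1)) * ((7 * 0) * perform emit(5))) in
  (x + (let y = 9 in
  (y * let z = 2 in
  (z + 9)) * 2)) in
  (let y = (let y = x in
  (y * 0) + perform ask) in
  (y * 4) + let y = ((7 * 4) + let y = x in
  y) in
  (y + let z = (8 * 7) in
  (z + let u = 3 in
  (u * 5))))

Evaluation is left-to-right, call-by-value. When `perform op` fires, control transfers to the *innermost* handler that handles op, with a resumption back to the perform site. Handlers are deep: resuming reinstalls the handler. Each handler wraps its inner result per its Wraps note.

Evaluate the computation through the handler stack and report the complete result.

Answer: [7, 5, 321]

Working:
emit(7) @ H0 ⇒ out+=7
emit(5) @ H0 ⇒ out+=5
ask @ H1 ⇒ 6
H0 returns [7, 5, 321]
H1 returns [7, 5, 321]
= [7, 5, 321]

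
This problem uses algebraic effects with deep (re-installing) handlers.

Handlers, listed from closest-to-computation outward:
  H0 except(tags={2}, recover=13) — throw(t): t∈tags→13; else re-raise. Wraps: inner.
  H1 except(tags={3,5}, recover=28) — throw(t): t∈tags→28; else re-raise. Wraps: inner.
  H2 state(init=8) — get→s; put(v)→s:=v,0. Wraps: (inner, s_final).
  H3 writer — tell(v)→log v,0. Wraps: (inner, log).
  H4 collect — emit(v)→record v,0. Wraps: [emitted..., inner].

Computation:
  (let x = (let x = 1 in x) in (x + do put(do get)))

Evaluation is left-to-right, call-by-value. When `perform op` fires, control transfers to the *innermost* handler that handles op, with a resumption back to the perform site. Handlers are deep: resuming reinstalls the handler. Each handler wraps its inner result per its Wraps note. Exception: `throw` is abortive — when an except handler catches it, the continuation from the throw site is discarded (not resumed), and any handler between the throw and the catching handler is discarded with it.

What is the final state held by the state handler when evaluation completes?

Evaluation trace:
get @ H2 ⇒ 8
put(8) @ H2 ⇒ s:=8
H0 returns 1
H1 returns 1
H2 returns (1, 8)
H3 returns ((1, 8), ())
H4 returns [((1, 8), ())]
= [((1, 8), ())]

Answer: 8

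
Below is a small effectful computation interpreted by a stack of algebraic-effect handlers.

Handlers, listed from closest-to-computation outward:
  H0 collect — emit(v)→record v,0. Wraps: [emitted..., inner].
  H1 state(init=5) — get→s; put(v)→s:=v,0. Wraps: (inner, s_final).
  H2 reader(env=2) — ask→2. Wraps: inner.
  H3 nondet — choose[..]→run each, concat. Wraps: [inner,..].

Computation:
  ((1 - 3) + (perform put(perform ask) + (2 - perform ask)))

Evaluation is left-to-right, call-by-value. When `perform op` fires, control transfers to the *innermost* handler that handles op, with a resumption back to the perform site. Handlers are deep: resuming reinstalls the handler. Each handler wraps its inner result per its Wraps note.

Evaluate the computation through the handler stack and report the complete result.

Answer: [([-2], 2)]

Evaluation trace:
ask @ H2 ⇒ 2
put(2) @ H1 ⇒ s:=2
ask @ H2 ⇒ 2
H0 returns [-2]
H1 returns ([-2], 2)
H2 returns ([-2], 2)
H3 returns [([-2], 2)]
= [([-2], 2)]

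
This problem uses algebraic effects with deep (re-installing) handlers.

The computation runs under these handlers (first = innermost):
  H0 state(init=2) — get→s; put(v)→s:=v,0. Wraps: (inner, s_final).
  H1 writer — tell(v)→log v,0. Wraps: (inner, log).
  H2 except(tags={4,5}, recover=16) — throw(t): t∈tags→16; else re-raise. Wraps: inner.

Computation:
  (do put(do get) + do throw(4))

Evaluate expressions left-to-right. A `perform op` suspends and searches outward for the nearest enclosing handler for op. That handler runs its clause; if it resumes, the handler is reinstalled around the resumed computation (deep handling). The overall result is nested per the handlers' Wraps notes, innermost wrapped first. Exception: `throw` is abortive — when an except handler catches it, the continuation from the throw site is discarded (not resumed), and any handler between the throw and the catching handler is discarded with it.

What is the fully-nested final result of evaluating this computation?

Answer: 16

Step-by-step:
get @ H0 ⇒ 2
put(2) @ H0 ⇒ s:=2
throw(4) @ H2 caught ⇒ 16
= 16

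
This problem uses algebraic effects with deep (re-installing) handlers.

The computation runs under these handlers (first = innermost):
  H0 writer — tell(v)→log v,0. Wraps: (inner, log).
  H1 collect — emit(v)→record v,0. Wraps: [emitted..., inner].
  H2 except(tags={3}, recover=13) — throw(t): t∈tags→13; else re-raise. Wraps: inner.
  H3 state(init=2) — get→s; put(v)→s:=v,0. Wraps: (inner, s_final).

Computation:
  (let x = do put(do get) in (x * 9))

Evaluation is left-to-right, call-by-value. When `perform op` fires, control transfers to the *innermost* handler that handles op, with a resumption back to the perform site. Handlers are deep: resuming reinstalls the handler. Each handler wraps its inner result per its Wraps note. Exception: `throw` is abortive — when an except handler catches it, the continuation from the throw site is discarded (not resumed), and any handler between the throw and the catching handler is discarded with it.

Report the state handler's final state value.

Answer: 2

Evaluation trace:
get @ H3 ⇒ 2
put(2) @ H3 ⇒ s:=2
H0 returns (0, ())
H1 returns [(0, ())]
H2 returns [(0, ())]
H3 returns ([(0, ())], 2)
= ([(0, ())], 2)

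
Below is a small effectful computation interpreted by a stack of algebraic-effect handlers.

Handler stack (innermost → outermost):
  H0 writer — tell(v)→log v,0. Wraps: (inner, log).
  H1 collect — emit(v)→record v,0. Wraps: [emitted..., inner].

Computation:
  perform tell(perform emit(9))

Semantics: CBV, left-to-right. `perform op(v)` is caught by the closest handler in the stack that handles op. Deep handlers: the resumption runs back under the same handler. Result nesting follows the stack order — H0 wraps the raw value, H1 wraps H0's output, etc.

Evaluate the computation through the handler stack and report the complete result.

Working:
emit(9) @ H1 ⇒ out+=9
tell(0) @ H0 ⇒ log+=0
H0 returns (0, (0))
H1 returns [9, (0, (0))]
= [9, (0, (0))]

Answer: [9, (0, (0))]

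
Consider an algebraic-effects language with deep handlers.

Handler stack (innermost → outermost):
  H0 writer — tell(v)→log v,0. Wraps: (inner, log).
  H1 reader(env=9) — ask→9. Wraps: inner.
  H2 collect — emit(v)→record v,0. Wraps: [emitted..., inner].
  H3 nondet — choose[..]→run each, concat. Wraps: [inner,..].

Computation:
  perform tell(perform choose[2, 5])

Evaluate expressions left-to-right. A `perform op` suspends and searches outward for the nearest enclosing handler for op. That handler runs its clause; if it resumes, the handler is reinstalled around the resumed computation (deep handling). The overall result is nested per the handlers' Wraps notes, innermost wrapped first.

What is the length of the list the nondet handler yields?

Answer: 2

Evaluation trace:
choose[2, 5] @ H3
  branch[0] choose=2:
    tell(2) @ H0 ⇒ log+=2
    H0 returns (0, (2))
    H1 returns (0, (2))
    H2 returns [(0, (2))]
    H3 returns [[(0, (2))]]
  branch[1] choose=5:
    tell(5) @ H0 ⇒ log+=5
    H0 returns (0, (5))
    H1 returns (0, (5))
    H2 returns [(0, (5))]
    H3 returns [[(0, (5))]]
= [[(0, (2))], [(0, (5))]]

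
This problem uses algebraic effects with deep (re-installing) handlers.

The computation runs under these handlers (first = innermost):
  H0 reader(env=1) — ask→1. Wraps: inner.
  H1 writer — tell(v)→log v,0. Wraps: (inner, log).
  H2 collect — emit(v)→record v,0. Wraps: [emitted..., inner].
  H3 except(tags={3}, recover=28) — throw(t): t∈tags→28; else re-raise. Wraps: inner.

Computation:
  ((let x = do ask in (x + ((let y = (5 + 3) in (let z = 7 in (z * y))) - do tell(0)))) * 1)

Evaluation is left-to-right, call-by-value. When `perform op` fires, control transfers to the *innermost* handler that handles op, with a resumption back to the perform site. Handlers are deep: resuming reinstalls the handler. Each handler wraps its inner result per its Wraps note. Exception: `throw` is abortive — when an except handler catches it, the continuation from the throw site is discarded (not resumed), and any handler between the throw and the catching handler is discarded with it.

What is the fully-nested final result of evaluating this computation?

Answer: [(57, (0))]

Working:
ask @ H0 ⇒ 1
tell(0) @ H1 ⇒ log+=0
H0 returns 57
H1 returns (57, (0))
H2 returns [(57, (0))]
H3 returns [(57, (0))]
= [(57, (0))]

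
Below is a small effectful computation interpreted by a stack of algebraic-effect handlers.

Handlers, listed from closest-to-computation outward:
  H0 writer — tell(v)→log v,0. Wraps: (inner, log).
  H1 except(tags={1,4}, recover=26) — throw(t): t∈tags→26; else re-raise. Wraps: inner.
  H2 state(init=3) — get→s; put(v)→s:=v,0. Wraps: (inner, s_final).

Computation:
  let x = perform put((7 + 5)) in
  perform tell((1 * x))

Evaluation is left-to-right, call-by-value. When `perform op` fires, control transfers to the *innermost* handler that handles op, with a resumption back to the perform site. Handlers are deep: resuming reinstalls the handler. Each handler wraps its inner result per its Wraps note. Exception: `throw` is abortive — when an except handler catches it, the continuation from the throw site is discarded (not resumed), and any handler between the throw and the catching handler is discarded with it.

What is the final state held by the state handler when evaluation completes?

Step-by-step:
put(12) @ H2 ⇒ s:=12
tell(0) @ H0 ⇒ log+=0
H0 returns (0, (0))
H1 returns (0, (0))
H2 returns ((0, (0)), 12)
= ((0, (0)), 12)

Answer: 12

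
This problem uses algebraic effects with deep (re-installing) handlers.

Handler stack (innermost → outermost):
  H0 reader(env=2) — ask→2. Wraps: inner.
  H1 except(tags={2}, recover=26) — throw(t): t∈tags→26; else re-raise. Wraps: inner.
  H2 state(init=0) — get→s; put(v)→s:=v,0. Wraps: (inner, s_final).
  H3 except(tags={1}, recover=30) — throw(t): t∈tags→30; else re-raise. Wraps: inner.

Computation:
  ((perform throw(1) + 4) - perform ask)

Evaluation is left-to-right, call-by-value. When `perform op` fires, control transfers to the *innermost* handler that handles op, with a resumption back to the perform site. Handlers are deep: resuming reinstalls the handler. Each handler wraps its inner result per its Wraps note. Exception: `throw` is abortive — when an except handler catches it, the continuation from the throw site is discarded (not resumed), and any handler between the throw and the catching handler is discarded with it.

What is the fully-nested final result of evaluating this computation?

Evaluation trace:
throw(1) @ H1 re-raised
throw(1) @ H3 caught ⇒ 30
= 30

Answer: 30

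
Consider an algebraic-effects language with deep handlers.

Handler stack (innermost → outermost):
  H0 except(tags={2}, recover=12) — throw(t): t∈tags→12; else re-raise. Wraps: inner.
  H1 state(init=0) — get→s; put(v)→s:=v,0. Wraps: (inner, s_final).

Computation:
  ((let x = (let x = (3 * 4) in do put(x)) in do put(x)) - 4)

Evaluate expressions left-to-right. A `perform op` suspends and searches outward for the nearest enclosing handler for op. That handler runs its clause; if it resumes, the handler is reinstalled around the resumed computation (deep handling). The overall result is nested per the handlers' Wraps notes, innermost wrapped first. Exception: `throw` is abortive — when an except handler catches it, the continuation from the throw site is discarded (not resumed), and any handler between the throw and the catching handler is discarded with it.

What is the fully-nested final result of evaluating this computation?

Answer: (-4, 0)

Evaluation trace:
put(12) @ H1 ⇒ s:=12
put(0) @ H1 ⇒ s:=0
H0 returns -4
H1 returns (-4, 0)
= (-4, 0)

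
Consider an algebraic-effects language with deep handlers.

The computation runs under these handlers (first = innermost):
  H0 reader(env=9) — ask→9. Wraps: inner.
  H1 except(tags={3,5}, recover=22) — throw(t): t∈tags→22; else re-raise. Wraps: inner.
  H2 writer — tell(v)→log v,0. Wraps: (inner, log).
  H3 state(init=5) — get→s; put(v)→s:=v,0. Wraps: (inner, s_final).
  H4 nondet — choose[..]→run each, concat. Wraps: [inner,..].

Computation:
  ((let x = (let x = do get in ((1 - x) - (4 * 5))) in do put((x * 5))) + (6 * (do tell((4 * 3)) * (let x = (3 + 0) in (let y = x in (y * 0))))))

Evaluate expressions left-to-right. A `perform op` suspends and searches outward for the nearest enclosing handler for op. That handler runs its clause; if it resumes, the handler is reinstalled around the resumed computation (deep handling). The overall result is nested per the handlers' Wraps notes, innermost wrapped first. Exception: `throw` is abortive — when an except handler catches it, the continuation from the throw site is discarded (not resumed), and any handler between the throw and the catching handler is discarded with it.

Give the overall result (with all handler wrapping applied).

Evaluation trace:
get @ H3 ⇒ 5
put(-120) @ H3 ⇒ s:=-120
tell(12) @ H2 ⇒ log+=12
H0 returns 0
H1 returns 0
H2 returns (0, (12))
H3 returns ((0, (12)), -120)
H4 returns [((0, (12)), -120)]
= [((0, (12)), -120)]

Answer: [((0, (12)), -120)]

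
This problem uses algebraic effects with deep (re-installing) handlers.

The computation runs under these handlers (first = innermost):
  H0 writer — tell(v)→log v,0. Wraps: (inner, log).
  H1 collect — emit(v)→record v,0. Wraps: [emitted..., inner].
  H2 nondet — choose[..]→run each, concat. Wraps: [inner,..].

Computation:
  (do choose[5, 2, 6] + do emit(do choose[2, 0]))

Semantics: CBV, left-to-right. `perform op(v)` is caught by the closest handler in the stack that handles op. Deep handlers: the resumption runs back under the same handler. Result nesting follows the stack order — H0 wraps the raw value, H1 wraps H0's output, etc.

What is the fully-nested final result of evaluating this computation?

Step-by-step:
choose[5, 2, 6] @ H2
  branch[0] choose=5:
    choose[2, 0] @ H2
      branch[0] choose=2:
        emit(2) @ H1 ⇒ out+=2
        H0 returns (5, ())
        H1 returns [2, (5, ())]
        H2 returns [[2, (5, ())]]
      branch[1] choose=0:
        emit(0) @ H1 ⇒ out+=0
        H0 returns (5, ())
        H1 returns [0, (5, ())]
        H2 returns [[0, (5, ())]]
  branch[1] choose=2:
    choose[2, 0] @ H2
      branch[0] choose=2:
        emit(2) @ H1 ⇒ out+=2
        H0 returns (2, ())
        H1 returns [2, (2, ())]
        H2 returns [[2, (2, ())]]
      branch[1] choose=0:
        emit(0) @ H1 ⇒ out+=0
        H0 returns (2, ())
        H1 returns [0, (2, ())]
        H2 returns [[0, (2, ())]]
  branch[2] choose=6:
    choose[2, 0] @ H2
      branch[0] choose=2:
        emit(2) @ H1 ⇒ out+=2
        H0 returns (6, ())
        H1 returns [2, (6, ())]
        H2 returns [[2, (6, ())]]
      branch[1] choose=0:
        emit(0) @ H1 ⇒ out+=0
        H0 returns (6, ())
        H1 returns [0, (6, ())]
        H2 returns [[0, (6, ())]]
= [[2, (5, ())], [0, (5, ())], [2, (2, ())], [0, (2, ())], [2, (6, ())], [0, (6, ())]]

Answer: [[2, (5, ())], [0, (5, ())], [2, (2, ())], [0, (2, ())], [2, (6, ())], [0, (6, ())]]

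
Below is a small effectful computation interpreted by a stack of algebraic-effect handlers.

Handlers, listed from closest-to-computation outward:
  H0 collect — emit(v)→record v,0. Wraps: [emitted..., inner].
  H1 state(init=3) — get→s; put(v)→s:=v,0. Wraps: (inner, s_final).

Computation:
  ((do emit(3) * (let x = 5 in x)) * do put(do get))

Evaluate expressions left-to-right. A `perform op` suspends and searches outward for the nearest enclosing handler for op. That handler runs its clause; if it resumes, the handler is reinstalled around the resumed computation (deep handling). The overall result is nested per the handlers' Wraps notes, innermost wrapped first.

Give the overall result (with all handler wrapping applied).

Working:
emit(3) @ H0 ⇒ out+=3
get @ H1 ⇒ 3
put(3) @ H1 ⇒ s:=3
H0 returns [3, 0]
H1 returns ([3, 0], 3)
= ([3, 0], 3)

Answer: ([3, 0], 3)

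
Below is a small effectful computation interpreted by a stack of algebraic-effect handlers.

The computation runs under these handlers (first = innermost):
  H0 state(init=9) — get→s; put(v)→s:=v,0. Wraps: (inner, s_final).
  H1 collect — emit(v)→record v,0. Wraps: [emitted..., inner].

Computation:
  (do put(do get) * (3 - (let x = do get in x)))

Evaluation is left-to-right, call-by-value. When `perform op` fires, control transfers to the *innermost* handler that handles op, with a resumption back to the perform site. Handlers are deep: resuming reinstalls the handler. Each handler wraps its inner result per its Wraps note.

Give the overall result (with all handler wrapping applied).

Step-by-step:
get @ H0 ⇒ 9
put(9) @ H0 ⇒ s:=9
get @ H0 ⇒ 9
H0 returns (0, 9)
H1 returns [(0, 9)]
= [(0, 9)]

Answer: [(0, 9)]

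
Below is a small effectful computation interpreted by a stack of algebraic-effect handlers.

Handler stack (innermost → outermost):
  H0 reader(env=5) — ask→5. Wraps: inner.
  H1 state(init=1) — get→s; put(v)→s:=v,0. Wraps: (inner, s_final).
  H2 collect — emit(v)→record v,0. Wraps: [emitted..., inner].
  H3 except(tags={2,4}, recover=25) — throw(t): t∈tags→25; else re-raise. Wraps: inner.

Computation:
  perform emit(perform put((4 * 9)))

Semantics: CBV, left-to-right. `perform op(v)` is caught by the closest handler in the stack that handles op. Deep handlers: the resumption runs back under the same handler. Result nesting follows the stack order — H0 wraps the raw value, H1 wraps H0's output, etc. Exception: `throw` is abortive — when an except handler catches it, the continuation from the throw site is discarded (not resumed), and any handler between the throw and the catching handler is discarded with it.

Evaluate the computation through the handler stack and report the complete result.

Answer: [0, (0, 36)]

Step-by-step:
put(36) @ H1 ⇒ s:=36
emit(0) @ H2 ⇒ out+=0
H0 returns 0
H1 returns (0, 36)
H2 returns [0, (0, 36)]
H3 returns [0, (0, 36)]
= [0, (0, 36)]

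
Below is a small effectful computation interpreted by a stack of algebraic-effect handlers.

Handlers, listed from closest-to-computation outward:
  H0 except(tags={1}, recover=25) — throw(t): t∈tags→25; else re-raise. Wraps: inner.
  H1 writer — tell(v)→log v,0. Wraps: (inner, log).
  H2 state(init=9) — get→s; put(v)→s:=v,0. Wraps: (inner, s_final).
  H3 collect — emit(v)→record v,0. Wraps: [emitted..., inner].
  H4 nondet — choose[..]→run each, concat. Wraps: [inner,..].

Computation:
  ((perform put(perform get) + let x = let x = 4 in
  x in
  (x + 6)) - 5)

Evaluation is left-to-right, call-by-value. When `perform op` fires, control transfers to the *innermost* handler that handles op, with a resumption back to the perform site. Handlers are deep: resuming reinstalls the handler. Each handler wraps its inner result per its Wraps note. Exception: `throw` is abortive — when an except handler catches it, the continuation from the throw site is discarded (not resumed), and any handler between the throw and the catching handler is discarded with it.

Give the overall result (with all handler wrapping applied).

Answer: [[((5, ()), 9)]]

Step-by-step:
get @ H2 ⇒ 9
put(9) @ H2 ⇒ s:=9
H0 returns 5
H1 returns (5, ())
H2 returns ((5, ()), 9)
H3 returns [((5, ()), 9)]
H4 returns [[((5, ()), 9)]]
= [[((5, ()), 9)]]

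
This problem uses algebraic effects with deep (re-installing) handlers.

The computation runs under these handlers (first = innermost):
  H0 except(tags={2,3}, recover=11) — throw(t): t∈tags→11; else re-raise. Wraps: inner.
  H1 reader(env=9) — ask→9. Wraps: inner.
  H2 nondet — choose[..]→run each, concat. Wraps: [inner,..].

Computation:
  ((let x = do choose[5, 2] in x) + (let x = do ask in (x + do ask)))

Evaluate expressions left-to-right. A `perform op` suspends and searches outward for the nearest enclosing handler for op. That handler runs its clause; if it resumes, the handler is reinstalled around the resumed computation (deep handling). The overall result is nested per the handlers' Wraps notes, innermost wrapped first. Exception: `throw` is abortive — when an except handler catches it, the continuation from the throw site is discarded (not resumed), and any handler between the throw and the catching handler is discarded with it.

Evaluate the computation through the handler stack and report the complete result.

Answer: [23, 20]

Working:
choose[5, 2] @ H2
  branch[0] choose=5:
    ask @ H1 ⇒ 9
    ask @ H1 ⇒ 9
    H0 returns 23
    H1 returns 23
    H2 returns [23]
  branch[1] choose=2:
    ask @ H1 ⇒ 9
    ask @ H1 ⇒ 9
    H0 returns 20
    H1 returns 20
    H2 returns [20]
= [23, 20]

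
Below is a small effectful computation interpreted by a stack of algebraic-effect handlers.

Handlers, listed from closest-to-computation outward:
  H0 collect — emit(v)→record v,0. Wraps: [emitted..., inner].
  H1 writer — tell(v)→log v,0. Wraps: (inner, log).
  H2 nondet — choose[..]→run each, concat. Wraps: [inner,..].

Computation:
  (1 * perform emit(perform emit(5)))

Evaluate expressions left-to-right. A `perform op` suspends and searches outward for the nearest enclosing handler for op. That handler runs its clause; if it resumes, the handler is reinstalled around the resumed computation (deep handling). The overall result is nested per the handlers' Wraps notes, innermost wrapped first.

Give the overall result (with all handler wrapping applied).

Answer: [([5, 0, 0], ())]

Working:
emit(5) @ H0 ⇒ out+=5
emit(0) @ H0 ⇒ out+=0
H0 returns [5, 0, 0]
H1 returns ([5, 0, 0], ())
H2 returns [([5, 0, 0], ())]
= [([5, 0, 0], ())]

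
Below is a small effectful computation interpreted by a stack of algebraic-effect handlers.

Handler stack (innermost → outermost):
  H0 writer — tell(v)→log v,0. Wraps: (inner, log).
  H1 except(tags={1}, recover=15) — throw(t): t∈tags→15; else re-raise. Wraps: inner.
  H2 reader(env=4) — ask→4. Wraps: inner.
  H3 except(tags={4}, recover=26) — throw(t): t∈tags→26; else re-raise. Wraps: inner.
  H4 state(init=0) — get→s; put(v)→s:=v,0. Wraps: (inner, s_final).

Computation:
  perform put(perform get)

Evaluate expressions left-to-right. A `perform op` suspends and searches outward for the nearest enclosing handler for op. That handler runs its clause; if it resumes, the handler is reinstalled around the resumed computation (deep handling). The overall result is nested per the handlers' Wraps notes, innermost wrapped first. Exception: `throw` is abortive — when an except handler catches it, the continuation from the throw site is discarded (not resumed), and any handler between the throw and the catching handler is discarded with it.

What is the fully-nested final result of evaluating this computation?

Evaluation trace:
get @ H4 ⇒ 0
put(0) @ H4 ⇒ s:=0
H0 returns (0, ())
H1 returns (0, ())
H2 returns (0, ())
H3 returns (0, ())
H4 returns ((0, ()), 0)
= ((0, ()), 0)

Answer: ((0, ()), 0)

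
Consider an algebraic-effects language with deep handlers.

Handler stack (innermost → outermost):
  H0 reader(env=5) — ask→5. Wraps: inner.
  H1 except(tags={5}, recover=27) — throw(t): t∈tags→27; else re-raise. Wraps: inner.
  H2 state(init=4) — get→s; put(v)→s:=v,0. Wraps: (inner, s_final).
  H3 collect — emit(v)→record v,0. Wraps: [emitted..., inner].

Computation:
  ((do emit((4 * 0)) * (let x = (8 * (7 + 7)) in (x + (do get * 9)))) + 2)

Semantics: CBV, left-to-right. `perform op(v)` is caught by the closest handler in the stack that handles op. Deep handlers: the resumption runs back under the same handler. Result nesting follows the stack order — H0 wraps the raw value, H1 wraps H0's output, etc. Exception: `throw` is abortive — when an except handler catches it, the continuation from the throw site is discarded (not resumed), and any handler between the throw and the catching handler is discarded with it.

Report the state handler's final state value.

Answer: 4

Step-by-step:
emit(0) @ H3 ⇒ out+=0
get @ H2 ⇒ 4
H0 returns 2
H1 returns 2
H2 returns (2, 4)
H3 returns [0, (2, 4)]
= [0, (2, 4)]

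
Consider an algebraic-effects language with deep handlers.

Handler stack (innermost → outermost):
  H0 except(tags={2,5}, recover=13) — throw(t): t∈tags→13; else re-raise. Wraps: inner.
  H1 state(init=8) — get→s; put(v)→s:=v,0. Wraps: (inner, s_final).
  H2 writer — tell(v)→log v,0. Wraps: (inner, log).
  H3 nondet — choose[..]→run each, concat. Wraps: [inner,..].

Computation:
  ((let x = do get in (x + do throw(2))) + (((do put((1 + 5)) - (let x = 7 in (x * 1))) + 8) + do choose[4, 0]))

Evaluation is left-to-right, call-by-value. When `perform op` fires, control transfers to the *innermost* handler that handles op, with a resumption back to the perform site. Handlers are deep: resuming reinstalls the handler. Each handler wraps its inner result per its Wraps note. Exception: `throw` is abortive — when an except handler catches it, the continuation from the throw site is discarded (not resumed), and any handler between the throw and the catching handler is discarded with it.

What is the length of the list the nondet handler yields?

Working:
get @ H1 ⇒ 8
throw(2) @ H0 caught ⇒ 13
H1 returns (13, 8)
H2 returns ((13, 8), ())
H3 returns [((13, 8), ())]
= [((13, 8), ())]

Answer: 1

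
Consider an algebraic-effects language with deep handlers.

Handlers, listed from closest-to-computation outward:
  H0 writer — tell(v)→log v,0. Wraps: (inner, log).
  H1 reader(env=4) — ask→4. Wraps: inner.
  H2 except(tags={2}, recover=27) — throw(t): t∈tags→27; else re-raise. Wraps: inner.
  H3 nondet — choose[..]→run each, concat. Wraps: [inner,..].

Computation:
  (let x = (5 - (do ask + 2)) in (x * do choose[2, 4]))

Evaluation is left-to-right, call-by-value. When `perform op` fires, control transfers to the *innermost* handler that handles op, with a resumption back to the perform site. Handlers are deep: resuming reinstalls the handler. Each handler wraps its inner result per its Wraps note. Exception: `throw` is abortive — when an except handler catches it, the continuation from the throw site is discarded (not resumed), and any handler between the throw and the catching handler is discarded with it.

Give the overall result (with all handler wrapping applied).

Answer: [(-2, ()), (-4, ())]

Step-by-step:
ask @ H1 ⇒ 4
choose[2, 4] @ H3
  branch[0] choose=2:
    H0 returns (-2, ())
    H1 returns (-2, ())
    H2 returns (-2, ())
    H3 returns [(-2, ())]
  branch[1] choose=4:
    H0 returns (-4, ())
    H1 returns (-4, ())
    H2 returns (-4, ())
    H3 returns [(-4, ())]
= [(-2, ()), (-4, ())]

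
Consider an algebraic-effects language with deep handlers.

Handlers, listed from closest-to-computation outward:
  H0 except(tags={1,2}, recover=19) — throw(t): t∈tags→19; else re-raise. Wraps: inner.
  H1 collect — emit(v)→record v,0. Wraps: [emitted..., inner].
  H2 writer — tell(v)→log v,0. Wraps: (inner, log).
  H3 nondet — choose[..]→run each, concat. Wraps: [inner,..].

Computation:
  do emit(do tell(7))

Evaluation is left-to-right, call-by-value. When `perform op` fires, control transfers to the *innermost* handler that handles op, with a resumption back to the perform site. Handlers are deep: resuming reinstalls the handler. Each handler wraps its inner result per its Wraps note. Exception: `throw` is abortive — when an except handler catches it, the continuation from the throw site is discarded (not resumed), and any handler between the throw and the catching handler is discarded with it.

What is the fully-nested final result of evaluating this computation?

Answer: [([0, 0], (7))]

Evaluation trace:
tell(7) @ H2 ⇒ log+=7
emit(0) @ H1 ⇒ out+=0
H0 returns 0
H1 returns [0, 0]
H2 returns ([0, 0], (7))
H3 returns [([0, 0], (7))]
= [([0, 0], (7))]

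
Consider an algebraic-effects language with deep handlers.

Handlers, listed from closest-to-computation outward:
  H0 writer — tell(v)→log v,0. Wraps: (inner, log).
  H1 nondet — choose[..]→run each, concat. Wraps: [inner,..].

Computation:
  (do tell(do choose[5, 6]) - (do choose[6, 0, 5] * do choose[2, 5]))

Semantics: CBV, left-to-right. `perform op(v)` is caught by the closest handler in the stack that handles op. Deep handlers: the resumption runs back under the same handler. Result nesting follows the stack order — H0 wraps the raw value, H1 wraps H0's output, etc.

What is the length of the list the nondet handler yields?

Answer: 12

Evaluation trace:
choose[5, 6] @ H1
  branch[0] choose=5:
    tell(5) @ H0 ⇒ log+=5
    choose[6, 0, 5] @ H1
      branch[0] choose=6:
        choose[2, 5] @ H1
          branch[0] choose=2:
            H0 returns (-12, (5))
            H1 returns [(-12, (5))]
          branch[1] choose=5:
            H0 returns (-30, (5))
            H1 returns [(-30, (5))]
      branch[1] choose=0:
        choose[2, 5] @ H1
          branch[0] choose=2:
            H0 returns (0, (5))
            H1 returns [(0, (5))]
          branch[1] choose=5:
            H0 returns (0, (5))
            H1 returns [(0, (5))]
      branch[2] choose=5:
        choose[2, 5] @ H1
          branch[0] choose=2:
            H0 returns (-10, (5))
            H1 returns [(-10, (5))]
          branch[1] choose=5:
            H0 returns (-25, (5))
            H1 returns [(-25, (5))]
  branch[1] choose=6:
    tell(6) @ H0 ⇒ log+=6
    choose[6, 0, 5] @ H1
      branch[0] choose=6:
        choose[2, 5] @ H1
          branch[0] choose=2:
            H0 returns (-12, (6))
            H1 returns [(-12, (6))]
          branch[1] choose=5:
            H0 returns (-30, (6))
            H1 returns [(-30, (6))]
      branch[1] choose=0:
        choose[2, 5] @ H1
          branch[0] choose=2:
            H0 returns (0, (6))
            H1 returns [(0, (6))]
          branch[1] choose=5:
            H0 returns (0, (6))
            H1 returns [(0, (6))]
      branch[2] choose=5:
        choose[2, 5] @ H1
          branch[0] choose=2:
            H0 returns (-10, (6))
            H1 returns [(-10, (6))]
          branch[1] choose=5:
            H0 returns (-25, (6))
            H1 returns [(-25, (6))]
= [(-12, (5)), (-30, (5)), (0, (5)), (0, (5)), (-10, (5)), (-25, (5)), (-12, (6)), (-30, (6)), (0, (6)), (0, (6)), (-10, (6)), (-25, (6))]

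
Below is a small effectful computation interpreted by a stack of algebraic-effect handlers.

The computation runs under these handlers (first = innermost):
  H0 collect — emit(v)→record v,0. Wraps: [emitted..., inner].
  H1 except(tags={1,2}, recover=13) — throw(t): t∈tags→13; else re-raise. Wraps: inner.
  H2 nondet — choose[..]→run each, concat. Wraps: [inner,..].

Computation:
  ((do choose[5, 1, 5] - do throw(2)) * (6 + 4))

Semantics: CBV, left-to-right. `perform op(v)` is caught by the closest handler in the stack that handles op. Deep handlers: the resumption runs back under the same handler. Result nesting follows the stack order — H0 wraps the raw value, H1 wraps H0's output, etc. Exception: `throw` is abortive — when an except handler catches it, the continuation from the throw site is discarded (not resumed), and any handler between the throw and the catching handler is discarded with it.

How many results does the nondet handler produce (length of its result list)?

Evaluation trace:
choose[5, 1, 5] @ H2
  branch[0] choose=5:
    throw(2) @ H1 caught ⇒ 13
    H2 returns [13]
  branch[1] choose=1:
    throw(2) @ H1 caught ⇒ 13
    H2 returns [13]
  branch[2] choose=5:
    throw(2) @ H1 caught ⇒ 13
    H2 returns [13]
= [13, 13, 13]

Answer: 3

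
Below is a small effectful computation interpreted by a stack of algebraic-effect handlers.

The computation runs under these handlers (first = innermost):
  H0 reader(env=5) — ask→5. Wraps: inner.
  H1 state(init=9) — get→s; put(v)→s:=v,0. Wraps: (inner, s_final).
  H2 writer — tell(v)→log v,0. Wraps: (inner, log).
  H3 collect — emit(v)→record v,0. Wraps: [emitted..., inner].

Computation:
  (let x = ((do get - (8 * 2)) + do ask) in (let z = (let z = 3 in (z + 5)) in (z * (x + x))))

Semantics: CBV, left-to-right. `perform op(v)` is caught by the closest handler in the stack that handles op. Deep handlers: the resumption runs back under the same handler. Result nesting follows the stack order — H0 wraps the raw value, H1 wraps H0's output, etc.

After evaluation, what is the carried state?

Answer: 9

Evaluation trace:
get @ H1 ⇒ 9
ask @ H0 ⇒ 5
H0 returns -32
H1 returns (-32, 9)
H2 returns ((-32, 9), ())
H3 returns [((-32, 9), ())]
= [((-32, 9), ())]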